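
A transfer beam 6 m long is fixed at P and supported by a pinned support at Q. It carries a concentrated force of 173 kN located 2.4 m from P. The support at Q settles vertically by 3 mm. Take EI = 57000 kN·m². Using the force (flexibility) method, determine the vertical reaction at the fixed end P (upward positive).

Choose R_Q as the redundant. The primary structure is the cantilever fixed at P.
Downward deflection at the released point Q due to the loads:
  point load 173 at a = 2.4: Pa²(3L − a)/(6EI) = 2591/EI
Tip deflection under a unit load at Q: L³/(3EI) = 72/EI.
With EI = 57000 kN·m²: δ_0 = 0.045453 m and δ_{QQ} = 0.001263 m/kN.
Compatibility — the beam at Q must follow the support down by 0.003 m: δ_0 − R_Q·δ_{QQ} = 0.003, so R_Q = (0.045453 − 0.003)/0.001263 = 33.61 kN.
Vertical equilibrium: R_P = ΣP − R_Q = 173 − 33.61 = 139.4 kN.

R_P = 139.4 kN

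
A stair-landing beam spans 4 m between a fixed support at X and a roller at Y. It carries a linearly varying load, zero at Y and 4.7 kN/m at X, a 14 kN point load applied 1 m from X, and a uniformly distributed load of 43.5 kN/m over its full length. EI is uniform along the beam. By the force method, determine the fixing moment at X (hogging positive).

Take the reaction at Y as the redundant and release it; the primary structure is a cantilever fixed at X.
Downward deflection at the released point Y due to the loads:
  triangular load, peak 4.7 at the fixed end: w₀L⁴/(30EI) = 40.11/EI
  point load 14 at a = 1: Pa²(3L − a)/(6EI) = 25.67/EI
  UDL 43.5: wL⁴/(8EI) = 1392/EI
  δ_0 = 1458/EI
Flexibility coefficient — unit upward force at Y: δ_{YY} = L³/(3EI) = 21.33/EI.
The prop prevents deflection at Y: R_Y = δ_0/δ_{YY} = 1458/21.33 = 68.33 kN.
Moment equilibrium about X: M_X = Σ(load moments about X) − R_Y·L = 374.5 − 68.33×4 = 101.2 kN·m.

M_X = 101.2 kN·m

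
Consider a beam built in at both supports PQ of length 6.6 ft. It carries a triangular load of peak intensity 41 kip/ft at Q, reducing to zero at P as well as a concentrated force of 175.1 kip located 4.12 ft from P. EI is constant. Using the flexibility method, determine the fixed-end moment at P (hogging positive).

M_P = 161.4 kip·ft

Take the two fixed-end moments M_P, M_Q as redundants; the released structure is the simple span PQ.
End rotations of the released simple span under the applied load (×1/EI):
  at P: triangular load, peak 41: 7w₀L³/(360EI) = 229.2/EI
  at Q: triangular load, peak 41: w₀L³/(45EI) = 261.9/EI
  at P: point load 175.1 at a = 4.12: Pab(L + b)/(6LEI) = 410.2/EI
  at Q: point load 175.1 at a = 4.12: Pab(L + a)/(6LEI) = 484.3/EI
  θ_P0 = 639.4/EI,  θ_Q0 = 746.3/EI
Flexibility coefficients: a unit moment at one end gives L/(3EI) there and L/(6EI) at the far end, so f₁₁ = f₂₂ = 2.2/EI and f₁₂ = f₂₁ = 1.1/EI.
Compatibility — zero rotation at each built-in end:
  2.2 M_P + 1.1 M_Q = 639.4
  1.1 M_P + 2.2 M_Q = 746.3
Solving the pair gives M_P = 161.4 kip·ft and M_Q = 258.5 kip·ft (hogging).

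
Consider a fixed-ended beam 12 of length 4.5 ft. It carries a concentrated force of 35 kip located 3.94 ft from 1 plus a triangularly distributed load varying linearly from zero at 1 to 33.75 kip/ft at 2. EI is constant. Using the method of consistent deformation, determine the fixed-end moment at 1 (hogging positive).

Release both end moments; the primary structure is a simply-supported span 12 with redundants M_1 and M_2.
End rotations of the released simple span under the applied load (×1/EI):
  at 1: point load 35 at a = 3.94: Pab(L + b)/(6LEI) = 14.47/EI
  at 2: point load 35 at a = 3.94: Pab(L + a)/(6LEI) = 24.14/EI
  at 1: triangular load, peak 33.75: 7w₀L³/(360EI) = 59.8/EI
  at 2: triangular load, peak 33.75: w₀L³/(45EI) = 68.34/EI
  θ_10 = 74.27/EI,  θ_20 = 92.48/EI
Flexibility coefficients: a unit moment at one end gives L/(3EI) there and L/(6EI) at the far end, so f₁₁ = f₂₂ = 1.5/EI and f₁₂ = f₂₁ = 0.75/EI.
Compatibility — zero rotation at each built-in end:
  1.5 M_1 + 0.75 M_2 = 74.27
  0.75 M_1 + 1.5 M_2 = 92.48
Solving the pair gives M_1 = 24.92 kip·ft and M_2 = 49.2 kip·ft (hogging).

M_1 = 24.92 kip·ft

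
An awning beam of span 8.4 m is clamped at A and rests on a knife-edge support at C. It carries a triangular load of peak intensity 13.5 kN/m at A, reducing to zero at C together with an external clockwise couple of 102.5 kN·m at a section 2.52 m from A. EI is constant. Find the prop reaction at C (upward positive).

Take the reaction at C as the redundant and release it; the primary structure is a cantilever fixed at A.
Free-end deflection of the primary structure under the applied loading (downward +):
  triangular load, peak 13.5 at the fixed end: w₀L⁴/(30EI) = 2240/EI
  clockwise couple 102.5 at a = 2.52: M₀a(2L − a)/(2EI) = 1844/EI
  δ_0 = 4085/EI
Tip deflection under a unit load at C: L³/(3EI) = 197.6/EI.
Compatibility at C: δ_0 − R_C·δ_{CC} = 0, so R_C = 4085/197.6 = 20.67 kN.

R_C = 20.67 kN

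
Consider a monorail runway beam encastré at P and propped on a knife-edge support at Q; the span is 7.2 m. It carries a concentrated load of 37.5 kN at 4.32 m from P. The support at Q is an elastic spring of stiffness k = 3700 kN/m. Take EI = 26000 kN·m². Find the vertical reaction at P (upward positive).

Release the roller at Q. Primary structure: cantilever fixed at P.
Primary-structure tip deflection at Q by superposition:
  point load 37.5 at a = 4.32: Pa²(3L − a)/(6EI) = 2016/EI
Tip deflection under a unit load at Q: L³/(3EI) = 124.4/EI.
With EI = 26000 kN·m²: δ_0 = 0.077521 m and δ_{QQ} = 0.004785 m/kN.
Compatibility — the spring shortens by R_Q/k under the reaction it provides: δ_0 − R_Q·δ_{QQ} = R_Q/k. With 1/k = 0.00027 m/kN, R_Q = δ_0 / (δ_{QQ} + 1/k) = 0.077521 / (0.004785 + 0.00027) = 15.33 kN.
Vertical equilibrium: R_P = ΣP − R_Q = 37.5 − 15.33 = 22.17 kN.

R_P = 22.17 kN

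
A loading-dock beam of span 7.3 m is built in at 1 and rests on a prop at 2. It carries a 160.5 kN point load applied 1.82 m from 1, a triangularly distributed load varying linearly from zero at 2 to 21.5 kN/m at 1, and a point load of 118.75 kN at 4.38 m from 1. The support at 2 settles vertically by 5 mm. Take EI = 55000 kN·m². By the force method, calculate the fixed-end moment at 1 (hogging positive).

M_1 = 429.4 kN·m

Remove the prop at 2; the released (primary) structure is a cantilever built in at 1.
Deflection at 2 on the released cantilever, summing each load's contribution:
  point load 160.5 at a = 1.82: Pa²(3L − a)/(6EI) = 1779/EI
  triangular load, peak 21.5 at the fixed end: w₀L⁴/(30EI) = 2035/EI
  point load 118.75 at a = 4.38: Pa²(3L − a)/(6EI) = 6652/EI
  δ_0 = 10467/EI
Tip deflection under a unit load at 2: L³/(3EI) = 129.7/EI.
With EI = 55000 kN·m²: δ_0 = 0.1903 m and δ_{22} = 0.002358 m/kN.
Compatibility — the beam at 2 must follow the support down by 0.005 m: δ_0 − R_2·δ_{22} = 0.005, so R_2 = (0.1903 − 0.005)/0.002358 = 78.6 kN.
Moment equilibrium about 1: M_1 = Σ(load moments about 1) − R_2·L = 1003 − 78.6×7.3 = 429.4 kN·m.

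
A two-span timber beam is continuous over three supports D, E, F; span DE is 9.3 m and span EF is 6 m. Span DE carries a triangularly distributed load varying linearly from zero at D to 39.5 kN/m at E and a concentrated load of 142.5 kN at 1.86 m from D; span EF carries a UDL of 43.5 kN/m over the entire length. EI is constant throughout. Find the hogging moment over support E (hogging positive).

Take M_E as the redundant. Released structure: two simple spans DE and EF with a hinge at E.
End slopes at the hinge E, treating each span as simply supported:
  span DE: triangular load, peak 39.5: w₀L³/(45EI) = 706/EI
  span DE: point load 142.5 at a = 1.86: Pab(L + a)/(6LEI) = 394.4/EI
  span EF: UDL 43.5: wL³/(24EI) = 391.5/EI
  relative rotation θ_0 = (1100 + 391.5)/EI = 1492/EI
A unit hogging moment at E produces rotation L₁/(3EI) + L₂/(3EI) = 5.1/EI.
Slope continuity at E: θ_0 = M_E·5.1/EI, so M_E = 1492/5.1 = 292.5 kN·m (hogging).

M_E = 292.5 kN·m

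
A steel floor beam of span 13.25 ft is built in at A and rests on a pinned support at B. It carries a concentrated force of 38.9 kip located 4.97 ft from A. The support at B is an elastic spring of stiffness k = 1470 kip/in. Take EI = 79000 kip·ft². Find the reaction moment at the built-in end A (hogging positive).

Take the reaction at B as the redundant and release it; the primary structure is a cantilever fixed at A.
Primary-structure tip deflection at B by superposition:
  point load 38.9 at a = 4.97: Pa²(3L − a)/(6EI) = 5570/EI
Tip deflection under a unit load at B: L³/(3EI) = 775.4/EI.
With EI = 79000 kip·ft²: δ_0 = 0.070504 ft and δ_{BB} = 0.009815 ft/kip.
Compatibility — the spring shortens by R_B/k under the reaction it provides: δ_0 − R_B·δ_{BB} = R_B/k. With 1/k = 1/(1470×12) ft/kip = 0.000057 ft/kip, R_B = δ_0 / (δ_{BB} + 1/k) = 0.070504 / (0.009815 + 0.000057) = 7.142 kip.
Moment equilibrium about A: M_A = Σ(load moments about A) − R_B·L = 193.3 − 7.142×13.25 = 98.7 kip·ft.

M_A = 98.7 kip·ft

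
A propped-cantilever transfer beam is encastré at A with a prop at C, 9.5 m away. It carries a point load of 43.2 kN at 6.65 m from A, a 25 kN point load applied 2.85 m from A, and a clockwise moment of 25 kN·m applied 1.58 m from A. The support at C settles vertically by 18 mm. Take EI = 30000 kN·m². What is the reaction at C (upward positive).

R_C = 26.7 kN

Choose R_C as the redundant. The primary structure is the cantilever fixed at A.
Free-end deflection of the primary structure under the applied loading (downward +):
  point load 43.2 at a = 6.65: Pa²(3L − a)/(6EI) = 6957/EI
  point load 25 at a = 2.85: Pa²(3L − a)/(6EI) = 868.1/EI
  clockwise couple 25 at a = 1.58: M₀a(2L − a)/(2EI) = 344/EI
  δ_0 = 8169/EI
Tip deflection under a unit load at C: L³/(3EI) = 285.8/EI.
With EI = 30000 kN·m²: δ_0 = 0.27231 m and δ_{CC} = 0.009526 m/kN.
Compatibility — the beam at C must follow the support down by 0.018 m: δ_0 − R_C·δ_{CC} = 0.018, so R_C = (0.27231 − 0.018)/0.009526 = 26.7 kN.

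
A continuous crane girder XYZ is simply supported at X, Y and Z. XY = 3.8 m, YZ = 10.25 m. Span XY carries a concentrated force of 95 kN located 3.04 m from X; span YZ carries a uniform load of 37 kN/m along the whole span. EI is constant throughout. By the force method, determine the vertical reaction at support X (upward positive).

Take M_Y as the redundant. Released structure: two simple spans XY and YZ with a hinge at Y.
End slopes at the hinge Y, treating each span as simply supported:
  span XY: point load 95 at a = 3.04: Pab(L + a)/(6LEI) = 65.85/EI
  span YZ: UDL 37: wL³/(24EI) = 1660/EI
  relative rotation θ_0 = (65.85 + 1660)/EI = 1726/EI
A unit hogging moment at Y produces rotation L₁/(3EI) + L₂/(3EI) = 4.683/EI.
Slope continuity at Y: θ_0 = M_Y·4.683/EI, so M_Y = 1726/4.683 = 368.6 kN·m (hogging).
Span XY, ΣM about X with M_Y applied at Y: R_Y^{XY}·3.8 = 288.8 + 368.6, so R_Y^{XY} = 173 kN and R_X = 95 − 173 = -77.99 kN.

R_X = -77.99 kN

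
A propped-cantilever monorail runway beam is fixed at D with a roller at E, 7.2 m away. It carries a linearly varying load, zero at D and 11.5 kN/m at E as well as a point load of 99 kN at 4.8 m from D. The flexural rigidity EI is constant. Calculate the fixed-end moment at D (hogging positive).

Take the reaction at E as the redundant and release it; the primary structure is a cantilever fixed at D.
Downward deflection at the released point E due to the loads:
  triangular load, peak 11.5 at the free end: 11w₀L⁴/(120EI) = 2833/EI
  point load 99 at a = 4.8: Pa²(3L − a)/(6EI) = 6387/EI
  δ_0 = 9220/EI
Flexibility coefficient — unit upward force at E: δ_{EE} = L³/(3EI) = 124.4/EI.
The prop prevents deflection at E: R_E = δ_0/δ_{EE} = 9220/124.4 = 74.1 kN.
Moment equilibrium about D: M_D = Σ(load moments about D) − R_E·L = 673.9 − 74.1×7.2 = 140.4 kN·m.

M_D = 140.4 kN·m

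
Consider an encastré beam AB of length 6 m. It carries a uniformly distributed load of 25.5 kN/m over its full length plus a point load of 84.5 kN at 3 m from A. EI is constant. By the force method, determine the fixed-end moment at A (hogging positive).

Take the two fixed-end moments M_A, M_B as redundants; the released structure is the simple span AB.
Simple-span end rotations at A and B under the given loads:
  at A: UDL 25.5: wL³/(24EI) = 229.5/EI
  at B: UDL 25.5: wL³/(24EI) = 229.5/EI
  at A: point load 84.5 at a = 3: Pab(L + b)/(6LEI) = 190.1/EI
  at B: point load 84.5 at a = 3: Pab(L + a)/(6LEI) = 190.1/EI
  θ_A0 = 419.6/EI,  θ_B0 = 419.6/EI
Flexibility coefficients: a unit moment at one end gives L/(3EI) there and L/(6EI) at the far end, so f₁₁ = f₂₂ = 2/EI and f₁₂ = f₂₁ = 1/EI.
Compatibility — zero rotation at each built-in end:
  2 M_A + 1 M_B = 419.6
  1 M_A + 2 M_B = 419.6
Solving the pair gives M_A = 139.9 kN·m and M_B = 139.9 kN·m (hogging).

M_A = 139.9 kN·m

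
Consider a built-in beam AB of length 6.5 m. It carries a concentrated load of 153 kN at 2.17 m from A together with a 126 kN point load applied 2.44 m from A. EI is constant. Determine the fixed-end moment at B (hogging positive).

M_B = 145.9 kN·m

Release both end moments; the primary structure is a simply-supported span AB with redundants M_A and M_B.
Simple-span end rotations at A and B under the given loads:
  at A: point load 153 at a = 2.17: Pab(L + b)/(6LEI) = 399.2/EI
  at B: point load 153 at a = 2.17: Pab(L + a)/(6LEI) = 319.6/EI
  at A: point load 126 at a = 2.44: Pab(L + b)/(6LEI) = 338/EI
  at B: point load 126 at a = 2.44: Pab(L + a)/(6LEI) = 286.1/EI
  θ_A0 = 737.2/EI,  θ_B0 = 605.7/EI
Flexibility coefficients: a unit moment at one end gives L/(3EI) there and L/(6EI) at the far end, so f₁₁ = f₂₂ = 2.167/EI and f₁₂ = f₂₁ = 1.083/EI.
Compatibility — zero rotation at each built-in end:
  2.167 M_A + 1.083 M_B = 737.2
  1.083 M_A + 2.167 M_B = 605.7
Solving the pair gives M_A = 267.3 kN·m and M_B = 145.9 kN·m (hogging).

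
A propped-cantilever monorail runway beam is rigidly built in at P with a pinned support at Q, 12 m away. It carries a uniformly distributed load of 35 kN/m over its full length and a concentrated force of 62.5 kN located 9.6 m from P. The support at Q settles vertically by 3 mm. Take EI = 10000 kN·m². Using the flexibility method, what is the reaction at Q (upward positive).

R_Q = 201.4 kN

Take the reaction at Q as the redundant and release it; the primary structure is a cantilever fixed at P.
Deflection at Q on the released cantilever, summing each load's contribution:
  UDL 35: wL⁴/(8EI) = 90720/EI
  point load 62.5 at a = 9.6: Pa²(3L − a)/(6EI) = 25344/EI
  δ_0 = 116064/EI
Tip deflection under a unit load at Q: L³/(3EI) = 576/EI.
With EI = 10000 kN·m²: δ_0 = 11.606 m and δ_{QQ} = 0.0576 m/kN.
Compatibility — the beam at Q must follow the support down by 0.003 m: δ_0 − R_Q·δ_{QQ} = 0.003, so R_Q = (11.606 − 0.003)/0.0576 = 201.4 kN.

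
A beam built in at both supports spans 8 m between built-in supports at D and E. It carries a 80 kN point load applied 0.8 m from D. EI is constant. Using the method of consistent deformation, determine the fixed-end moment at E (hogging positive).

Take the two fixed-end moments M_D, M_E as redundants; the released structure is the simple span DE.
On the primary (simply-supported) span, the end slopes from the loading are:
  at D: point load 80 at a = 0.8: Pab(L + b)/(6LEI) = 145.9/EI
  at E: point load 80 at a = 0.8: Pab(L + a)/(6LEI) = 84.48/EI
  θ_D0 = 145.9/EI,  θ_E0 = 84.48/EI
Flexibility coefficients: a unit moment at one end gives L/(3EI) there and L/(6EI) at the far end, so f₁₁ = f₂₂ = 2.667/EI and f₁₂ = f₂₁ = 1.333/EI.
Compatibility — zero rotation at each built-in end:
  2.667 M_D + 1.333 M_E = 145.9
  1.333 M_D + 2.667 M_E = 84.48
Solving the pair gives M_D = 51.84 kN·m and M_E = 5.76 kN·m (hogging).

M_E = 5.76 kN·m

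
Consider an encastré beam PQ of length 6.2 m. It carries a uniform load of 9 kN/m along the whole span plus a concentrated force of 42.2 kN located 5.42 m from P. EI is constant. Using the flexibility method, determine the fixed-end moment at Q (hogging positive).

Take the two fixed-end moments M_P, M_Q as redundants; the released structure is the simple span PQ.
Simple-span end rotations at P and Q under the given loads:
  at P: UDL 9: wL³/(24EI) = 89.37/EI
  at Q: UDL 9: wL³/(24EI) = 89.37/EI
  at P: point load 42.2 at a = 5.42: Pab(L + b)/(6LEI) = 33.47/EI
  at Q: point load 42.2 at a = 5.42: Pab(L + a)/(6LEI) = 55.73/EI
  θ_P0 = 122.8/EI,  θ_Q0 = 145.1/EI
Flexibility coefficients: a unit moment at one end gives L/(3EI) there and L/(6EI) at the far end, so f₁₁ = f₂₂ = 2.067/EI and f₁₂ = f₂₁ = 1.033/EI.
Compatibility — zero rotation at each built-in end:
  2.067 M_P + 1.033 M_Q = 122.8
  1.033 M_P + 2.067 M_Q = 145.1
Solving the pair gives M_P = 32.45 kN·m and M_Q = 53.98 kN·m (hogging).

M_Q = 53.98 kN·m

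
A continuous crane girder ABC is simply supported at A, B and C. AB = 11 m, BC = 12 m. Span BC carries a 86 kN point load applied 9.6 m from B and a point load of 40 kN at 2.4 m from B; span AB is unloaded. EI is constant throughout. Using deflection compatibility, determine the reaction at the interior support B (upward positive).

R_B = 64.49 kN

Release continuity at B by inserting a hinge; the redundant is the internal moment M_B. The primary structure is two simply-supported spans AB and BC.
End slopes at the hinge B, treating each span as simply supported:
  span BC: point load 86 at a = 9.6: Pab(L + b)/(6LEI) = 396.3/EI
  span BC: point load 40 at a = 2.4: Pab(L + b)/(6LEI) = 276.5/EI
  relative rotation θ_0 = (0 + 672.8)/EI = 672.8/EI
A unit hogging moment at B produces rotation L₁/(3EI) + L₂/(3EI) = 7.667/EI.
Slope continuity at B: θ_0 = M_B·7.667/EI, so M_B = 672.8/7.667 = 87.75 kN·m (hogging).
Span AB, ΣM about A with M_B applied at B: R_B^{AB}·11 = 0 + 87.75, so R_B^{AB} = 7.977 kN and R_A = 0 − 7.977 = -7.977 kN.
Span BC, ΣM about C: R_B^{BC}·12 = 590.4 + 87.75, so R_B^{BC} = 56.51 kN and R_C = 126 − 56.51 = 69.49 kN.
R_B = 7.977 + 56.51 = 64.49 kN.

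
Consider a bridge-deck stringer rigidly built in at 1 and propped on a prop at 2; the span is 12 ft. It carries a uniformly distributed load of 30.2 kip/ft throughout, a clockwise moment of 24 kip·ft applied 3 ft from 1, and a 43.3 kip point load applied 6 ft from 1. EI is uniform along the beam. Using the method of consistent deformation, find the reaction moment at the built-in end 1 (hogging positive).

Release the roller at 2. Primary structure: cantilever fixed at 1.
Primary-structure tip deflection at 2 by superposition:
  UDL 30.2: wL⁴/(8EI) = 78278/EI
  clockwise couple 24 at a = 3: M₀a(2L − a)/(2EI) = 756/EI
  point load 43.3 at a = 6: Pa²(3L − a)/(6EI) = 7794/EI
  δ_0 = 86828/EI
Flexibility coefficient — unit upward force at 2: δ_{22} = L³/(3EI) = 576/EI.
Compatibility at 2: δ_0 − R_2·δ_{22} = 0, so R_2 = 86828/576 = 150.7 kip.
Moment equilibrium about 1: M_1 = Σ(load moments about 1) − R_2·L = 2458 − 150.7×12 = 649.3 kip·ft.

M_1 = 649.3 kip·ft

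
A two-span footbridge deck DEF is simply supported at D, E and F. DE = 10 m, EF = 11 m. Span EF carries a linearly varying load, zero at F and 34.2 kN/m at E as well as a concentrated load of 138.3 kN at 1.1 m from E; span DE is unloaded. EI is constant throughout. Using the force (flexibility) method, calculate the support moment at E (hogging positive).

Insert a hinge at E; M_E is the redundant, and each span becomes simply supported.
Rotations at E on the released spans (each span's end-slope, ×1/EI):
  span EF: triangular load, peak 34.2: w₀L³/(45EI) = 1012/EI
  span EF: point load 138.3 at a = 1.1: Pab(L + b)/(6LEI) = 476.9/EI
  relative rotation θ_0 = (0 + 1488)/EI = 1488/EI
A unit hogging moment at E produces rotation L₁/(3EI) + L₂/(3EI) = 7/EI.
Slope continuity at E: θ_0 = M_E·7/EI, so M_E = 1488/7 = 212.6 kN·m (hogging).

M_E = 212.6 kN·m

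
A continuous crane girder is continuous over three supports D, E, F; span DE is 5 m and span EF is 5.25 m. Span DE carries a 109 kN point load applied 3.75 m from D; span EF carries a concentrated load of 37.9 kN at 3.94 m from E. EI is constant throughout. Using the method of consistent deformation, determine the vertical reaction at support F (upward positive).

R_F = 17.86 kN

Insert a hinge at E; M_E is the redundant, and each span becomes simply supported.
Rotations at E on the released spans (each span's end-slope, ×1/EI):
  span DE: point load 109 at a = 3.75: Pab(L + a)/(6LEI) = 149/EI
  span EF: point load 37.9 at a = 3.94: Pab(L + b)/(6LEI) = 40.74/EI
  relative rotation θ_0 = (149 + 40.74)/EI = 189.8/EI
A unit hogging moment at E produces rotation L₁/(3EI) + L₂/(3EI) = 3.417/EI.
Slope continuity at E: θ_0 = M_E·3.417/EI, so M_E = 189.8/3.417 = 55.54 kN·m (hogging).
Span EF, ΣM about F: R_E^{EF}·5.25 = 49.65 + 55.54, so R_E^{EF} = 20.04 kN and R_F = 37.9 − 20.04 = 17.86 kN.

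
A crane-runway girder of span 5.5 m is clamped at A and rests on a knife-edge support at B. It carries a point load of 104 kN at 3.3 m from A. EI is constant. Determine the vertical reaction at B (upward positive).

Release the roller at B. Primary structure: cantilever fixed at A.
Free-end deflection of the primary structure under the applied loading (downward +):
  point load 104 at a = 3.3: Pa²(3L − a)/(6EI) = 2492/EI
Flexibility coefficient — unit upward force at B: δ_{BB} = L³/(3EI) = 55.46/EI.
Compatibility at B: δ_0 − R_B·δ_{BB} = 0, so R_B = 2492/55.46 = 44.93 kN.

R_B = 44.93 kN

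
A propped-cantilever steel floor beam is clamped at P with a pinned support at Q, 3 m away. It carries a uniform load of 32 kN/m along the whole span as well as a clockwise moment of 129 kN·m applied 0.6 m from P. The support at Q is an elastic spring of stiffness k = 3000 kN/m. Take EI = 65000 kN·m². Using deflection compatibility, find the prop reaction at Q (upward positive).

R_Q = 17.38 kN

Release the roller at Q. Primary structure: cantilever fixed at P.
Deflection at Q on the released cantilever, summing each load's contribution:
  UDL 32: wL⁴/(8EI) = 324/EI
  clockwise couple 129 at a = 0.6: M₀a(2L − a)/(2EI) = 209/EI
  δ_0 = 533/EI
Flexibility coefficient — unit upward force at Q: δ_{QQ} = L³/(3EI) = 9/EI.
With EI = 65000 kN·m²: δ_0 = 0.0082 m and δ_{QQ} = 0.000138 m/kN.
Compatibility — the spring shortens by R_Q/k under the reaction it provides: δ_0 − R_Q·δ_{QQ} = R_Q/k. With 1/k = 0.000333 m/kN, R_Q = δ_0 / (δ_{QQ} + 1/k) = 0.0082 / (0.000138 + 0.000333) = 17.38 kN.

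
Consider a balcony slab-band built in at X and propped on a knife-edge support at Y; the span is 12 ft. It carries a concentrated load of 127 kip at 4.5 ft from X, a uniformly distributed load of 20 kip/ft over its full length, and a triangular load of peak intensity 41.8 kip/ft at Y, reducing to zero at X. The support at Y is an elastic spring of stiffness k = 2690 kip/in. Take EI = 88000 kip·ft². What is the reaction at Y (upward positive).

Take the reaction at Y as the redundant and release it; the primary structure is a cantilever fixed at X.
Primary-structure tip deflection at Y by superposition:
  point load 127 at a = 4.5: Pa²(3L − a)/(6EI) = 13502/EI
  UDL 20: wL⁴/(8EI) = 51840/EI
  triangular load, peak 41.8 at the free end: 11w₀L⁴/(120EI) = 79453/EI
  δ_0 = 144795/EI
Tip deflection under a unit load at Y: L³/(3EI) = 576/EI.
With EI = 88000 kip·ft²: δ_0 = 1.6454 ft and δ_{YY} = 0.006545 ft/kip.
Compatibility — the spring shortens by R_Y/k under the reaction it provides: δ_0 − R_Y·δ_{YY} = R_Y/k. With 1/k = 1/(2690×12) ft/kip = 0.000031 ft/kip, R_Y = δ_0 / (δ_{YY} + 1/k) = 1.6454 / (0.006545 + 0.000031) = 250.2 kip.

R_Y = 250.2 kip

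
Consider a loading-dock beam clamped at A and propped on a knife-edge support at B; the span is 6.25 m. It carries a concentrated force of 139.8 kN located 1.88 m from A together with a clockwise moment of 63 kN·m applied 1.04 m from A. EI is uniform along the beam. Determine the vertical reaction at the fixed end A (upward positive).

Remove the prop at B; the released (primary) structure is a cantilever built in at A.
Primary-structure tip deflection at B by superposition:
  point load 139.8 at a = 1.88: Pa²(3L − a)/(6EI) = 1389/EI
  clockwise couple 63 at a = 1.04: M₀a(2L − a)/(2EI) = 375.4/EI
  δ_0 = 1765/EI
Tip deflection under a unit load at B: L³/(3EI) = 81.38/EI.
The prop prevents deflection at B: R_B = δ_0/δ_{BB} = 1765/81.38 = 21.68 kN.
Vertical equilibrium: R_A = ΣP − R_B = 139.8 − 21.68 = 118.1 kN.

R_A = 118.1 kN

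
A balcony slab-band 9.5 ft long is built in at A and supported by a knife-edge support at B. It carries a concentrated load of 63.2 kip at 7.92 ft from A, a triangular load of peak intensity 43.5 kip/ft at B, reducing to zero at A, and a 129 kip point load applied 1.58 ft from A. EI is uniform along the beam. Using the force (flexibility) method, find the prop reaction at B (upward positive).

R_B = 166.3 kip

Release the roller at B. Primary structure: cantilever fixed at A.
Free-end deflection of the primary structure under the applied loading (downward +):
  point load 63.2 at a = 7.92: Pa²(3L − a)/(6EI) = 13598/EI
  triangular load, peak 43.5 at the free end: 11w₀L⁴/(120EI) = 32478/EI
  point load 129 at a = 1.58: Pa²(3L − a)/(6EI) = 1445/EI
  δ_0 = 47521/EI
Flexibility coefficient — unit upward force at B: δ_{BB} = L³/(3EI) = 285.8/EI.
The prop prevents deflection at B: R_B = δ_0/δ_{BB} = 47521/285.8 = 166.3 kip.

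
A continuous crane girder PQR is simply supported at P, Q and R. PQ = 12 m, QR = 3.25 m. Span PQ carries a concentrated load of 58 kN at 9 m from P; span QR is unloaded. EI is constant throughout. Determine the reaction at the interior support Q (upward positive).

Take M_Q as the redundant. Released structure: two simple spans PQ and QR with a hinge at Q.
Rotations at Q on the released spans (each span's end-slope, ×1/EI):
  span PQ: point load 58 at a = 9: Pab(L + a)/(6LEI) = 456.8/EI
  relative rotation θ_0 = (456.8 + 0)/EI = 456.8/EI
A unit hogging moment at Q produces rotation L₁/(3EI) + L₂/(3EI) = 5.083/EI.
Compatibility: M_Q·(L₁+L₂)/(3EI) = θ_0, giving M_Q = 89.85 kN·m (hogging).
Span PQ, ΣM about P with M_Q applied at Q: R_Q^{PQ}·12 = 522 + 89.85, so R_Q^{PQ} = 50.99 kN and R_P = 58 − 50.99 = 7.012 kN.
Span QR, ΣM about R: R_Q^{QR}·3.25 = 0 + 89.85, so R_Q^{QR} = 27.65 kN and R_R = 0 − 27.65 = -27.65 kN.
R_Q = 50.99 + 27.65 = 78.63 kN.

R_Q = 78.63 kN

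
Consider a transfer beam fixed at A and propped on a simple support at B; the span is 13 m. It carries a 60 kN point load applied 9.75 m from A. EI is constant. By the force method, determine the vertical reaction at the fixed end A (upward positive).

R_A = 22.03 kN

Release the roller at B. Primary structure: cantilever fixed at A.
Free-end deflection of the primary structure under the applied loading (downward +):
  point load 60 at a = 9.75: Pa²(3L − a)/(6EI) = 27806/EI
Flexibility coefficient — unit upward force at B: δ_{BB} = L³/(3EI) = 732.3/EI.
The prop prevents deflection at B: R_B = δ_0/δ_{BB} = 27806/732.3 = 37.97 kN.
Vertical equilibrium: R_A = ΣP − R_B = 60 − 37.97 = 22.03 kN.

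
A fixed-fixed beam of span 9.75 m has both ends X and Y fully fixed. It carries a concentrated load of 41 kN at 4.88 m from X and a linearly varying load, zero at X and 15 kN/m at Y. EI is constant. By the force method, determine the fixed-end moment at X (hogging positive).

Take the two fixed-end moments M_X, M_Y as redundants; the released structure is the simple span XY.
End rotations of the released simple span under the applied load (×1/EI):
  at X: point load 41 at a = 4.88: Pab(L + b)/(6LEI) = 243.5/EI
  at Y: point load 41 at a = 4.88: Pab(L + a)/(6LEI) = 243.7/EI
  at X: triangular load, peak 15: 7w₀L³/(360EI) = 270.3/EI
  at Y: triangular load, peak 15: w₀L³/(45EI) = 309/EI
  θ_X0 = 513.8/EI,  θ_Y0 = 552.6/EI
Flexibility coefficients: a unit moment at one end gives L/(3EI) there and L/(6EI) at the far end, so f₁₁ = f₂₂ = 3.25/EI and f₁₂ = f₂₁ = 1.625/EI.
Compatibility — zero rotation at each built-in end:
  3.25 M_X + 1.625 M_Y = 513.8
  1.625 M_X + 3.25 M_Y = 552.6
Solving the pair gives M_X = 97.45 kN·m and M_Y = 121.3 kN·m (hogging).

M_X = 97.45 kN·m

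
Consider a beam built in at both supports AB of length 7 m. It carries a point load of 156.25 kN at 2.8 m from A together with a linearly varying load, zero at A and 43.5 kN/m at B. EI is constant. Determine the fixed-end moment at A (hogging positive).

Release both end moments; the primary structure is a simply-supported span AB with redundants M_A and M_B.
End rotations of the released simple span under the applied load (×1/EI):
  at A: point load 156.25 at a = 2.8: Pab(L + b)/(6LEI) = 490/EI
  at B: point load 156.25 at a = 2.8: Pab(L + a)/(6LEI) = 428.8/EI
  at A: triangular load, peak 43.5: 7w₀L³/(360EI) = 290.1/EI
  at B: triangular load, peak 43.5: w₀L³/(45EI) = 331.6/EI
  θ_A0 = 780.1/EI,  θ_B0 = 760.3/EI
Flexibility coefficients: a unit moment at one end gives L/(3EI) there and L/(6EI) at the far end, so f₁₁ = f₂₂ = 2.333/EI and f₁₂ = f₂₁ = 1.167/EI.
Compatibility — zero rotation at each built-in end:
  2.333 M_A + 1.167 M_B = 780.1
  1.167 M_A + 2.333 M_B = 760.3
Solving the pair gives M_A = 228.6 kN·m and M_B = 211.6 kN·m (hogging).

M_A = 228.6 kN·m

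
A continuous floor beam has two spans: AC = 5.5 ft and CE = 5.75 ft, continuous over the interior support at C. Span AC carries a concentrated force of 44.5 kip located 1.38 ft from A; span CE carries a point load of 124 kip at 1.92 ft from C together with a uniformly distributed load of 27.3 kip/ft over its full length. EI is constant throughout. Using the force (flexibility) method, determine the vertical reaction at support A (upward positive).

R_A = 8.016 kip

Insert a hinge at C; M_C is the redundant, and each span becomes simply supported.
Rotations at C on the released spans (each span's end-slope, ×1/EI):
  span AC: point load 44.5 at a = 1.38: Pab(L + a)/(6LEI) = 52.75/EI
  span CE: point load 124 at a = 1.92: Pab(L + b)/(6LEI) = 253.2/EI
  span CE: UDL 27.3: wL³/(24EI) = 216.2/EI
  relative rotation θ_0 = (52.75 + 469.5)/EI = 522.2/EI
A unit hogging moment at C produces rotation L₁/(3EI) + L₂/(3EI) = 3.75/EI.
Compatibility: M_C·(L₁+L₂)/(3EI) = θ_0, giving M_C = 139.3 kip·ft (hogging).
Span AC, ΣM about A with M_C applied at C: R_C^{AC}·5.5 = 61.41 + 139.3, so R_C^{AC} = 36.48 kip and R_A = 44.5 − 36.48 = 8.016 kip.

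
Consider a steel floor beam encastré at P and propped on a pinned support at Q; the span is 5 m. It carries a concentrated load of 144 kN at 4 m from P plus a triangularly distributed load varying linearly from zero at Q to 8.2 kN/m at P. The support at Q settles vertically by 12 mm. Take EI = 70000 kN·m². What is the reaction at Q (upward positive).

Take the reaction at Q as the redundant and release it; the primary structure is a cantilever fixed at P.
Deflection at Q on the released cantilever, summing each load's contribution:
  point load 144 at a = 4: Pa²(3L − a)/(6EI) = 4224/EI
  triangular load, peak 8.2 at the fixed end: w₀L⁴/(30EI) = 170.8/EI
  δ_0 = 4395/EI
Flexibility coefficient — unit upward force at Q: δ_{QQ} = L³/(3EI) = 41.67/EI.
With EI = 70000 kN·m²: δ_0 = 0.062783 m and δ_{QQ} = 0.000595 m/kN.
Compatibility — the beam at Q must follow the support down by 0.012 m: δ_0 − R_Q·δ_{QQ} = 0.012, so R_Q = (0.062783 − 0.012)/0.000595 = 85.32 kN.

R_Q = 85.32 kN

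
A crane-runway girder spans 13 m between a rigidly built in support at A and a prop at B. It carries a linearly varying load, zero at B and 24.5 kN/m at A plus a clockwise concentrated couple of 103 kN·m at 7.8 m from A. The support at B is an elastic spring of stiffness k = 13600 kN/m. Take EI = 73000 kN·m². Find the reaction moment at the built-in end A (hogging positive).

M_A = 253.2 kN·m

Take the reaction at B as the redundant and release it; the primary structure is a cantilever fixed at A.
Primary-structure tip deflection at B by superposition:
  triangular load, peak 24.5 at the fixed end: w₀L⁴/(30EI) = 23325/EI
  clockwise couple 103 at a = 7.8: M₀a(2L − a)/(2EI) = 7311/EI
  δ_0 = 30636/EI
Flexibility coefficient — unit upward force at B: δ_{BB} = L³/(3EI) = 732.3/EI.
With EI = 73000 kN·m²: δ_0 = 0.41967 m and δ_{BB} = 0.010032 m/kN.
Compatibility — the spring shortens by R_B/k under the reaction it provides: δ_0 − R_B·δ_{BB} = R_B/k. With 1/k = 0.000074 m/kN, R_B = δ_0 / (δ_{BB} + 1/k) = 0.41967 / (0.010032 + 0.000074) = 41.53 kN.
Moment equilibrium about A: M_A = Σ(load moments about A) − R_B·L = 793.1 − 41.53×13 = 253.2 kN·m.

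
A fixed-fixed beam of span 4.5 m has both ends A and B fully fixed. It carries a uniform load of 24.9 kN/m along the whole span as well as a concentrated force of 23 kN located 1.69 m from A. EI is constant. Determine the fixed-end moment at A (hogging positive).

Release both end moments; the primary structure is a simply-supported span AB with redundants M_A and M_B.
On the primary (simply-supported) span, the end slopes from the loading are:
  at A: UDL 24.9: wL³/(24EI) = 94.54/EI
  at B: UDL 24.9: wL³/(24EI) = 94.54/EI
  at A: point load 23 at a = 1.69: Pab(L + b)/(6LEI) = 29.57/EI
  at B: point load 23 at a = 1.69: Pab(L + a)/(6LEI) = 25.04/EI
  θ_A0 = 124.1/EI,  θ_B0 = 119.6/EI
Flexibility coefficients: a unit moment at one end gives L/(3EI) there and L/(6EI) at the far end, so f₁₁ = f₂₂ = 1.5/EI and f₁₂ = f₂₁ = 0.75/EI.
Compatibility — zero rotation at each built-in end:
  1.5 M_A + 0.75 M_B = 124.1
  0.75 M_A + 1.5 M_B = 119.6
Solving the pair gives M_A = 57.18 kN·m and M_B = 51.13 kN·m (hogging).

M_A = 57.18 kN·m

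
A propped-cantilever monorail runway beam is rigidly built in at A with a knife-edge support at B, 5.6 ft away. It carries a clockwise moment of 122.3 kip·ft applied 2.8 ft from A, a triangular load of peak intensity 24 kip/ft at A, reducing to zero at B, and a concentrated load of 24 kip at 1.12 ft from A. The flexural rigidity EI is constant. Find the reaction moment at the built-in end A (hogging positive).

Release the roller at B. Primary structure: cantilever fixed at A.
Primary-structure tip deflection at B by superposition:
  clockwise couple 122.3 at a = 2.8: M₀a(2L − a)/(2EI) = 1438/EI
  triangular load, peak 24 at the fixed end: w₀L⁴/(30EI) = 786.8/EI
  point load 24 at a = 1.12: Pa²(3L − a)/(6EI) = 78.68/EI
  δ_0 = 2304/EI
Flexibility coefficient — unit upward force at B: δ_{BB} = L³/(3EI) = 58.54/EI.
The prop prevents deflection at B: R_B = δ_0/δ_{BB} = 2304/58.54 = 39.35 kip.
Moment equilibrium about A: M_A = Σ(load moments about A) − R_B·L = 274.6 − 39.35×5.6 = 54.24 kip·ft.

M_A = 54.24 kip·ft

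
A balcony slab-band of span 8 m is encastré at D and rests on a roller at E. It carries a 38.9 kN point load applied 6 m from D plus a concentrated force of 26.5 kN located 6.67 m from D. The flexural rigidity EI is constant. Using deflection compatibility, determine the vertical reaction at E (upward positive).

Take the reaction at E as the redundant and release it; the primary structure is a cantilever fixed at D.
Deflection at E on the released cantilever, summing each load's contribution:
  point load 38.9 at a = 6: Pa²(3L − a)/(6EI) = 4201/EI
  point load 26.5 at a = 6.67: Pa²(3L − a)/(6EI) = 3405/EI
  δ_0 = 7606/EI
Tip deflection under a unit load at E: L³/(3EI) = 170.7/EI.
Compatibility at E: δ_0 − R_E·δ_{EE} = 0, so R_E = 7606/170.7 = 44.57 kN.

R_E = 44.57 kN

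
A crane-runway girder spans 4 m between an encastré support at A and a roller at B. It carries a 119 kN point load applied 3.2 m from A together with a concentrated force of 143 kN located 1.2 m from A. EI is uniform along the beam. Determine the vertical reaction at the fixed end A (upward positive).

Choose R_B as the redundant. The primary structure is the cantilever fixed at A.
Free-end deflection of the primary structure under the applied loading (downward +):
  point load 119 at a = 3.2: Pa²(3L − a)/(6EI) = 1787/EI
  point load 143 at a = 1.2: Pa²(3L − a)/(6EI) = 370.7/EI
  δ_0 = 2158/EI
Tip deflection under a unit load at B: L³/(3EI) = 21.33/EI.
Compatibility at B: δ_0 − R_B·δ_{BB} = 0, so R_B = 2158/21.33 = 101.2 kN.
Vertical equilibrium: R_A = ΣP − R_B = 262 − 101.2 = 160.8 kN.

R_A = 160.8 kN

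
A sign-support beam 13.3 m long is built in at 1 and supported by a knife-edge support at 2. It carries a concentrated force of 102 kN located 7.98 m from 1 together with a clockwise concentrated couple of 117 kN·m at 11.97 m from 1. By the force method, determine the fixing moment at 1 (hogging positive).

M_1 = 171.2 kN·m

Choose R_2 as the redundant. The primary structure is the cantilever fixed at 1.
Free-end deflection of the primary structure under the applied loading (downward +):
  point load 102 at a = 7.98: Pa²(3L − a)/(6EI) = 34556/EI
  clockwise couple 117 at a = 11.97: M₀a(2L − a)/(2EI) = 10245/EI
  δ_0 = 44800/EI
Tip deflection under a unit load at 2: L³/(3EI) = 784.2/EI.
The prop prevents deflection at 2: R_2 = δ_0/δ_{22} = 44800/784.2 = 57.13 kN.
Moment equilibrium about 1: M_1 = Σ(load moments about 1) − R_2·L = 931 − 57.13×13.3 = 171.2 kN·m.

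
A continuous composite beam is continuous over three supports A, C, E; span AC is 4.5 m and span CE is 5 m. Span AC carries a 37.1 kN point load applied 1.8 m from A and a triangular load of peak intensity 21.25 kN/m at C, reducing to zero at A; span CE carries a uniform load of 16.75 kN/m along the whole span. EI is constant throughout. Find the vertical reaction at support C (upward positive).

R_C = 111.6 kN

Insert a hinge at C; M_C is the redundant, and each span becomes simply supported.
Rotations at C on the released spans (each span's end-slope, ×1/EI):
  span AC: point load 37.1 at a = 1.8: Pab(L + a)/(6LEI) = 42.07/EI
  span AC: triangular load, peak 21.25: w₀L³/(45EI) = 43.03/EI
  span CE: UDL 16.75: wL³/(24EI) = 87.24/EI
  relative rotation θ_0 = (85.1 + 87.24)/EI = 172.3/EI
A unit hogging moment at C produces rotation L₁/(3EI) + L₂/(3EI) = 3.167/EI.
Slope continuity at C: θ_0 = M_C·3.167/EI, so M_C = 172.3/3.167 = 54.42 kN·m (hogging).
Span AC, ΣM about A with M_C applied at C: R_C^{AC}·4.5 = 210.2 + 54.42, so R_C^{AC} = 58.81 kN and R_A = 84.91 − 58.81 = 26.1 kN.
Span CE, ΣM about E: R_C^{CE}·5 = 209.4 + 54.42, so R_C^{CE} = 52.76 kN and R_E = 83.75 − 52.76 = 30.99 kN.
R_C = 58.81 + 52.76 = 111.6 kN.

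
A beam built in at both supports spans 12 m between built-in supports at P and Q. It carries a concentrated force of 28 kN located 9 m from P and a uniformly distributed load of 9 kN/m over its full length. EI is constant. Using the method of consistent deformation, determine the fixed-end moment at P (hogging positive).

Take the two fixed-end moments M_P, M_Q as redundants; the released structure is the simple span PQ.
End rotations of the released simple span under the applied load (×1/EI):
  at P: point load 28 at a = 9: Pab(L + b)/(6LEI) = 157.5/EI
  at Q: point load 28 at a = 9: Pab(L + a)/(6LEI) = 220.5/EI
  at P: UDL 9: wL³/(24EI) = 648/EI
  at Q: UDL 9: wL³/(24EI) = 648/EI
  θ_P0 = 805.5/EI,  θ_Q0 = 868.5/EI
Flexibility coefficients: a unit moment at one end gives L/(3EI) there and L/(6EI) at the far end, so f₁₁ = f₂₂ = 4/EI and f₁₂ = f₂₁ = 2/EI.
Compatibility — zero rotation at each built-in end:
  4 M_P + 2 M_Q = 805.5
  2 M_P + 4 M_Q = 868.5
Solving the pair gives M_P = 123.8 kN·m and M_Q = 155.2 kN·m (hogging).

M_P = 123.8 kN·m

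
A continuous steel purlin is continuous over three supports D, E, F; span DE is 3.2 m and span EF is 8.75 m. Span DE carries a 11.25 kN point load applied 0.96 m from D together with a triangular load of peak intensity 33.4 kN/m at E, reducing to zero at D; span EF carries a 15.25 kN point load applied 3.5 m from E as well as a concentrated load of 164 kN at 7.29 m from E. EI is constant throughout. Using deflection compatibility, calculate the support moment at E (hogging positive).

Take M_E as the redundant. Released structure: two simple spans DE and EF with a hinge at E.
Rotations at E on the released spans (each span's end-slope, ×1/EI):
  span DE: point load 11.25 at a = 0.96: Pab(L + a)/(6LEI) = 5.242/EI
  span DE: triangular load, peak 33.4: w₀L³/(45EI) = 24.32/EI
  span EF: point load 15.25 at a = 3.5: Pab(L + b)/(6LEI) = 74.72/EI
  span EF: point load 164 at a = 7.29: Pab(L + b)/(6LEI) = 339.5/EI
  relative rotation θ_0 = (29.56 + 414.2)/EI = 443.7/EI
A unit hogging moment at E produces rotation L₁/(3EI) + L₂/(3EI) = 3.983/EI.
Slope continuity at E: θ_0 = M_E·3.983/EI, so M_E = 443.7/3.983 = 111.4 kN·m (hogging).

M_E = 111.4 kN·m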